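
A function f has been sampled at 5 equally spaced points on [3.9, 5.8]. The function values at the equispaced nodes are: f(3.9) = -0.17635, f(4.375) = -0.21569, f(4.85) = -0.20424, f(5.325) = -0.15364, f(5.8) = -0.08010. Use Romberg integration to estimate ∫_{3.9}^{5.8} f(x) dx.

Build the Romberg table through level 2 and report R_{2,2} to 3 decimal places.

-0.339

R_{0,0} (trapezoid, 1 panel, h=1.9000): -0.24363
R_{1,0} (trapezoid, 2 panels, h=0.9500): -0.31584
R_{2,0} (trapezoid, 4 panels, h=0.4750): -0.33335
R_{1,1} = -0.31584 + (-0.31584 − (-0.24363))/3 = -0.33991
R_{2,1} = -0.33335 + (-0.33335 − (-0.31584))/3 = -0.33919
R_{2,2} = -0.33919 + (-0.33919 − (-0.33991))/15 = -0.33914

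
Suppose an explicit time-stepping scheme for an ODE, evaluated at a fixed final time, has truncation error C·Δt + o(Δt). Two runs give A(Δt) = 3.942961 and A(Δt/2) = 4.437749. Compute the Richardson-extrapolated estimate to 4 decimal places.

The leading error scales as Δt; refining by a factor of 2 reduces it by 2^1 = 2.
Extrapolated value = (2·A(Δt/2) − A(Δt)) / (2 − 1)
= (2·4.437749 − 3.942961) / 1
= 4.932537 / 1 = 4.932537

4.9325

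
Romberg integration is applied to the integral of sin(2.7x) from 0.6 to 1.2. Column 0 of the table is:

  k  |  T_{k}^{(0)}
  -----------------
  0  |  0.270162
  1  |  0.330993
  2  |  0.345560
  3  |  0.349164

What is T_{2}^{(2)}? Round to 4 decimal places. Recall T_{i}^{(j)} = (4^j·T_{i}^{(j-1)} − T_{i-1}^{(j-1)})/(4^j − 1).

0.3504

Richardson extrapolation on the trapezoidal column (denominator 4−1=3):
T_{1}^{(1)} = (4·0.330993 − 0.270162) / 3 = 0.351270
T_{2}^{(1)} = 0.345560 + (0.345560 − 0.330993)/3 = 0.350416
T_{2}^{(2)} = 0.350416 + (0.350416 − 0.351270)/15 = 0.350359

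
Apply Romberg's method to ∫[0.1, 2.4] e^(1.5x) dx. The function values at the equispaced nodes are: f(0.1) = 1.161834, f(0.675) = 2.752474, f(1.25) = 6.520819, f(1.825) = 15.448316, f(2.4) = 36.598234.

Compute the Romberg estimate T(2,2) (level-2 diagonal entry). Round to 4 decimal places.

T(0,0) (trapezoid, 1 panel, h=2.3000): 43.424078
T(1,0) (trapezoid, 2 panels, h=1.1500): 29.210981
T(2,0) (trapezoid, 4 panels, h=0.5750): 25.070945
T(1,1) = 29.210981 + (29.210981 − 43.424078)/3 = 24.473282
T(2,1) = 25.070945 + (25.070945 − 29.210981)/3 = 23.690933
T(2,2) = 23.690933 + (23.690933 − 24.473282)/15 = 23.638776

23.6388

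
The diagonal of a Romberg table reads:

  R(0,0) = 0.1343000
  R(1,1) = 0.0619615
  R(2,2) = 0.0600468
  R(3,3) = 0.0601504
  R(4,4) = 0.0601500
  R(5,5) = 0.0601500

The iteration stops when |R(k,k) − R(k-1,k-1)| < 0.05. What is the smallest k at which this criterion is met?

|R(1,1) − R(0,0)| = 0.0723385 ≥ 0.05
|R(2,2) − R(1,1)| = 0.0019147 < 0.05

k = 2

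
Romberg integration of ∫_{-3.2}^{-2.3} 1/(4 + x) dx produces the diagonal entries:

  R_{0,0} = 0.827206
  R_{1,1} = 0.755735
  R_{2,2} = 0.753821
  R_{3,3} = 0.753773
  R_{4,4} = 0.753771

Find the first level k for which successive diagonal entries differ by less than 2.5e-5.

k = 4

|R_{1,1} − R_{0,0}| = 0.071471 ≥ 2.5e-5
|R_{2,2} − R_{1,1}| = 0.001914 ≥ 2.5e-5
|R_{3,3} − R_{2,2}| = 0.000048 ≥ 2.5e-5
|R_{4,4} − R_{3,3}| = 0.000002 < 2.5e-5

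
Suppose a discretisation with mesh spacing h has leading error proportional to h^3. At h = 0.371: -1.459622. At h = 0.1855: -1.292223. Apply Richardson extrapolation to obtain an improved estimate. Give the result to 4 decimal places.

-1.2683

The leading error scales as h^3; refining by a factor of 2 reduces it by 2^3 = 8.
Extrapolated value = (8·A(h/2) − A(h)) / (8 − 1)
= (8·(-1.292223) − (-1.459622)) / 7
= -8.878162 / 7 = -1.268309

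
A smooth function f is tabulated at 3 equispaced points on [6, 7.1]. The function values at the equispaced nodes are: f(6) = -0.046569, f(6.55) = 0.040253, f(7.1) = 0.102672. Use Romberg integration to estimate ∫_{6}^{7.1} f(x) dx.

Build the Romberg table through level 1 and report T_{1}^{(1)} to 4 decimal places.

0.0398

T_{0}^{(0)} (trapezoid, 1 panel, h=1.1000): 0.030857
T_{1}^{(0)} (trapezoid, 2 panels, h=0.5500): 0.037567
T_{1}^{(1)} = 0.037567 + (0.037567 − 0.030857)/3 = 0.039804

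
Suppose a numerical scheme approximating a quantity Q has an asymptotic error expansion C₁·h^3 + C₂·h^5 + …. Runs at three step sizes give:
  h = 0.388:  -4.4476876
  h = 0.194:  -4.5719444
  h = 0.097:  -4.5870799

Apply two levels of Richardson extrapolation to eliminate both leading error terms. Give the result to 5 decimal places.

First eliminate the h^3 term (factor 2^3 = 8):
  B₁ = (8·(-4.5719444) − (-4.4476876))/7 = -4.5896954
  B₂ = (8·(-4.5870799) − (-4.5719444))/7 = -4.5892421
Then eliminate the h^5 term (factor 2^5 = 32):
  (32·(-4.5892421) − (-4.5896954))/31 = -4.5892275

-4.58923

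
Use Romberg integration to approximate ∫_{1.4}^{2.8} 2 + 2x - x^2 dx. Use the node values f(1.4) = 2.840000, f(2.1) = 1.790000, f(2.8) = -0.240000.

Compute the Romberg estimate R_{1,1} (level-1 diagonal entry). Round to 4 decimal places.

2.2773

R_{0,0} (trapezoid, 1 panel, h=1.4000): 1.820000
R_{1,0} (trapezoid, 2 panels, h=0.7000): 2.163000
R_{1,1} = 2.163000 + (2.163000 − 1.820000)/3 = 2.277333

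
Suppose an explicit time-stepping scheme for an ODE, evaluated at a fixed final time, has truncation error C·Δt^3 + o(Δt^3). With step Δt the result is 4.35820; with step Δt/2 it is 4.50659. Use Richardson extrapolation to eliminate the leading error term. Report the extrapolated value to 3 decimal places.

The leading error scales as Δt^3; refining by a factor of 2 reduces it by 2^3 = 8.
Extrapolated value = (8·A(Δt/2) − A(Δt)) / (8 − 1)
= (8·4.50659 − 4.35820) / 7
= 31.69452 / 7 = 4.52779

4.528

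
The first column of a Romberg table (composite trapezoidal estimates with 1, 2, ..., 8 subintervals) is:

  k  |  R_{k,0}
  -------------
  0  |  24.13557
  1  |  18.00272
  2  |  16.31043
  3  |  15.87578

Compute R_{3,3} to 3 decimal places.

R_{1,1} = (4·18.00272 − 24.13557) / 3 = 15.95844
R_{2,1} = (4·16.31043 − 18.00272) / 3 = 15.74633
R_{3,1} = (4·15.87578 − 16.31043) / 3 = 15.73090
R_{2,2} = 15.74633 + (15.74633 − 15.95844)/15 = 15.73219
R_{3,2} = 15.73090 + (15.73090 − 15.74633)/15 = 15.72987
R_{3,3} = 15.72987 + (15.72987 − 15.73219)/63 = 15.72983

15.730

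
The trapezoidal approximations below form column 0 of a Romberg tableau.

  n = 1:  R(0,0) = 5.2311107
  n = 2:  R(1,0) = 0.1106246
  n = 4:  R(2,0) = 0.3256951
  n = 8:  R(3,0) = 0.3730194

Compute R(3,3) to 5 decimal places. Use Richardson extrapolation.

0.38597

Richardson extrapolation on the trapezoidal column (denominator 4−1=3):
R(1,1) = (4·0.1106246 − 5.2311107) / 3 = -1.5962041
R(2,1) = 0.3256951 + (0.3256951 − 0.1106246)/3 = 0.3973853
R(3,1) = (4·0.3730194 − 0.3256951) / 3 = 0.3887942
R(2,2) = 0.3973853 + (0.3973853 − (-1.5962041))/15 = 0.5302913
R(3,2) = (16·0.3887942 − 0.3973853) / 15 = 0.3882215
R(3,3) = 0.3882215 + (0.3882215 − 0.5302913)/63 = 0.3859664
(Column j=1 coincides with Simpson's rule on the same nodes.)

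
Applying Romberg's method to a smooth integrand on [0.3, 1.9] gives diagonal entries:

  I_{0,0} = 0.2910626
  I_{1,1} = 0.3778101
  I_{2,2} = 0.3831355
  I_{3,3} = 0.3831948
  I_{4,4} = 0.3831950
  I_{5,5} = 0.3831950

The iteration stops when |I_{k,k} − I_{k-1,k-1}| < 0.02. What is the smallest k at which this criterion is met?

k = 2

|I_{1,1} − I_{0,0}| = 0.0867475 ≥ 0.02
|I_{2,2} − I_{1,1}| = 0.0053254 < 0.02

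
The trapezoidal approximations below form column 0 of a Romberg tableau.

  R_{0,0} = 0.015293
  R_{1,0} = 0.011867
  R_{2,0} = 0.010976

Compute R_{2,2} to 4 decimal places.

0.0107

R_{1,1} = 0.011867 + (0.011867 − 0.015293)/3 = 0.010725
R_{2,1} = (4·0.010976 − 0.011867) / 3 = 0.010679
R_{2,2} = (16·0.010679 − 0.010725) / 15 = 0.010676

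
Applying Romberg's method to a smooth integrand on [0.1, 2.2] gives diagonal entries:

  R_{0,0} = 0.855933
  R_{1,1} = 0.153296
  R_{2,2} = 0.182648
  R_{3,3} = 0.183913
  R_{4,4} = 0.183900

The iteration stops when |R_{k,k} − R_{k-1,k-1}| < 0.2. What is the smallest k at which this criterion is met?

|R_{1,1} − R_{0,0}| = 0.702637 ≥ 0.2
|R_{2,2} − R_{1,1}| = 0.029352 < 0.2

k = 2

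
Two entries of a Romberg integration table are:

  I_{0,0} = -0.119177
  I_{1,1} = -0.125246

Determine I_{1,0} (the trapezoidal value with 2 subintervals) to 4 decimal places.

-0.1237

From I_{1,1} = (4·I_{1,0} − I_{0,0})/3, solve for I_{1,0}:
4·I_{1,0} = 3·(-0.125246) + (-0.119177) = -0.494915
I_{1,0} = -0.123729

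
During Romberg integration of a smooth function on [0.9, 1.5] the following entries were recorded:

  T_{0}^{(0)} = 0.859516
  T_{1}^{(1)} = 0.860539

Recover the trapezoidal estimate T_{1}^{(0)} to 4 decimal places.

0.8603

From T_{1}^{(1)} = (4·T_{1}^{(0)} − T_{0}^{(0)})/3, solve for T_{1}^{(0)}:
4·T_{1}^{(0)} = 3·0.860539 + 0.859516 = 3.441133
T_{1}^{(0)} = 0.860283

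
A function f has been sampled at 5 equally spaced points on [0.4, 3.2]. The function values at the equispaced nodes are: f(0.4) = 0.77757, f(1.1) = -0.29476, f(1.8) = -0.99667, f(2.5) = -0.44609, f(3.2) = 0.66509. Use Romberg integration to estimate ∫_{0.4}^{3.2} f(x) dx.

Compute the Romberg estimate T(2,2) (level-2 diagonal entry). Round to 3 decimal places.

T(0,0) (trapezoid, 1 panel, h=2.8000): 2.01972
T(1,0) (trapezoid, 2 panels, h=1.4000): -0.38548
T(2,0) (trapezoid, 4 panels, h=0.7000): -0.71133
T(1,1) = -0.38548 + (-0.38548 − 2.01972)/3 = -1.18721
T(2,1) = -0.71133 + (-0.71133 − (-0.38548))/3 = -0.81995
T(2,2) = -0.81995 + (-0.81995 − (-1.18721))/15 = -0.79547

-0.795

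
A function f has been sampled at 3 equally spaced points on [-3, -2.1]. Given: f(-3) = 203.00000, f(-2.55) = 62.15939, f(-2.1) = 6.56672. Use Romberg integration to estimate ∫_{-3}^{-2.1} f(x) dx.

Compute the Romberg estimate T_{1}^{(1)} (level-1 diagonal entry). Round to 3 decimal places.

68.731

T_{0}^{(0)} (trapezoid, 1 panel, h=0.9000): 94.30502
T_{1}^{(0)} (trapezoid, 2 panels, h=0.4500): 75.12424
T_{1}^{(1)} = 75.12424 + (75.12424 − 94.30502)/3 = 68.73065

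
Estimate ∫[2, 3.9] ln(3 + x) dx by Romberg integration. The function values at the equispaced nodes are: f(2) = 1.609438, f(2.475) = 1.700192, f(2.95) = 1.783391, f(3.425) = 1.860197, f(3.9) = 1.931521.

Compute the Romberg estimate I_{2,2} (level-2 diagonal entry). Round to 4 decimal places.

3.3803

I_{0,0} (trapezoid, 1 panel, h=1.9000): 3.363911
I_{1,0} (trapezoid, 2 panels, h=0.9500): 3.376177
I_{2,0} (trapezoid, 4 panels, h=0.4750): 3.379273
I_{1,1} = 3.376177 + (3.376177 − 3.363911)/3 = 3.380266
I_{2,1} = 3.379273 + (3.379273 − 3.376177)/3 = 3.380305
I_{2,2} = 3.380305 + (3.380305 − 3.380266)/15 = 3.380308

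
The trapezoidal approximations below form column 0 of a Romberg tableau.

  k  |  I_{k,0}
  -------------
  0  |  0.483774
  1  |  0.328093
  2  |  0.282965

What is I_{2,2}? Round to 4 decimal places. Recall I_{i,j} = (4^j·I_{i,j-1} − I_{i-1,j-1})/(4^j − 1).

0.2674

Richardson extrapolation on the trapezoidal column (denominator 4−1=3):
I_{1,1} = 0.328093 + (0.328093 − 0.483774)/3 = 0.276199
I_{2,1} = 0.282965 + (0.282965 − 0.328093)/3 = 0.267922
I_{2,2} = 0.267922 + (0.267922 − 0.276199)/15 = 0.267370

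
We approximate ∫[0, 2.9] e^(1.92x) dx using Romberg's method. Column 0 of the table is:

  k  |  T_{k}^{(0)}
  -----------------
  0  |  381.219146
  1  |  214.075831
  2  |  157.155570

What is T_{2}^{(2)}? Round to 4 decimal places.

136.8369

Richardson extrapolation on the trapezoidal column (denominator 4−1=3):
T_{1}^{(1)} = (4·214.075831 − 381.219146) / 3 = 158.361393
T_{2}^{(1)} = 157.155570 + (157.155570 − 214.075831)/3 = 138.182150
T_{2}^{(2)} = 138.182150 + (138.182150 − 158.361393)/15 = 136.836867
(Column j=1 coincides with Simpson's rule on the same nodes.)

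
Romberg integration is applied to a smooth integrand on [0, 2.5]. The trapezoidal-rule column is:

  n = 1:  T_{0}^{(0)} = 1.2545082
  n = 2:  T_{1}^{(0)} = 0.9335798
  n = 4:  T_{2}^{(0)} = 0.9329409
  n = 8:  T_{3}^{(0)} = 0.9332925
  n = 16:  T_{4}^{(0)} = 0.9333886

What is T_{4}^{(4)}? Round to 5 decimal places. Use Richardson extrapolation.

Richardson extrapolation on the trapezoidal column (denominator 4−1=3):
T_{1}^{(1)} = (4·0.9335798 − 1.2545082) / 3 = 0.8266037
T_{2}^{(1)} = 0.9329409 + (0.9329409 − 0.9335798)/3 = 0.9327279
T_{3}^{(1)} = (4·0.9332925 − 0.9329409) / 3 = 0.9334097
T_{4}^{(1)} = 0.9333886 + (0.9333886 − 0.9332925)/3 = 0.9334206
T_{2}^{(2)} = (16·0.9327279 − 0.8266037) / 15 = 0.9398028
T_{3}^{(2)} = 0.9334097 + (0.9334097 − 0.9327279)/15 = 0.9334552
T_{4}^{(2)} = 0.9334206 + (0.9334206 − 0.9334097)/15 = 0.9334213
T_{3}^{(3)} = (64·0.9334552 − 0.9398028) / 63 = 0.9333544
T_{4}^{(3)} = (64·0.9334213 − 0.9334552) / 63 = 0.9334208
T_{4}^{(4)} = 0.9334208 + (0.9334208 − 0.9333544)/255 = 0.9334211
(Column j=1 coincides with Simpson's rule on the same nodes.)

0.93342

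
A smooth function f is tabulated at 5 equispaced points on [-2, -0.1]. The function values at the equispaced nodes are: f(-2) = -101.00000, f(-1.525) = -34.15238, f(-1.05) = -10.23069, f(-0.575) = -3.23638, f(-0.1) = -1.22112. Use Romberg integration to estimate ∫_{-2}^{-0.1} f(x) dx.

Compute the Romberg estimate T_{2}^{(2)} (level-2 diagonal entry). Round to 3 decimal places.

-42.956

T_{0}^{(0)} (trapezoid, 1 panel, h=1.9000): -97.11006
T_{1}^{(0)} (trapezoid, 2 panels, h=0.9500): -58.27419
T_{2}^{(0)} (trapezoid, 4 panels, h=0.4750): -46.89675
T_{1}^{(1)} = -58.27419 + (-58.27419 − (-97.11006))/3 = -45.32890
T_{2}^{(1)} = -46.89675 + (-46.89675 − (-58.27419))/3 = -43.10427
T_{2}^{(2)} = -43.10427 + (-43.10427 − (-45.32890))/15 = -42.95596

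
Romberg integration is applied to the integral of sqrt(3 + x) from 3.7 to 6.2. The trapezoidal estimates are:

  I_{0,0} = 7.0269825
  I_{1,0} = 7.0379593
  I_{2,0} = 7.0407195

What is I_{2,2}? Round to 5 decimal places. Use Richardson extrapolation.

Richardson extrapolation on the trapezoidal column (denominator 4−1=3):
I_{1,1} = (4·7.0379593 − 7.0269825) / 3 = 7.0416182
I_{2,1} = 7.0407195 + (7.0407195 − 7.0379593)/3 = 7.0416396
I_{2,2} = 7.0416396 + (7.0416396 − 7.0416182)/15 = 7.0416410
(Column j=1 coincides with Simpson's rule on the same nodes.)

7.04164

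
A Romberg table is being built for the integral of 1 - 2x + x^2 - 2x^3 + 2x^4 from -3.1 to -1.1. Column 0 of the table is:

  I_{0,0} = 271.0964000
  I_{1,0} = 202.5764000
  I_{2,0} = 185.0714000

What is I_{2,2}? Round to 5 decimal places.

I_{1,1} = 202.5764000 + (202.5764000 − 271.0964000)/3 = 179.7364000
I_{2,1} = (4·185.0714000 − 202.5764000) / 3 = 179.2364000
I_{2,2} = (16·179.2364000 − 179.7364000) / 15 = 179.2030667

179.20307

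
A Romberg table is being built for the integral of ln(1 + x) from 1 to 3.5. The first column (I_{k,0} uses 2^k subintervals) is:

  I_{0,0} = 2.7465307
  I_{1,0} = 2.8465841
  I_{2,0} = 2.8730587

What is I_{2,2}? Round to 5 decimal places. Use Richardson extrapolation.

2.88201

Richardson extrapolation on the trapezoidal column (denominator 4−1=3):
I_{1,1} = 2.8465841 + (2.8465841 − 2.7465307)/3 = 2.8799352
I_{2,1} = 2.8730587 + (2.8730587 − 2.8465841)/3 = 2.8818836
I_{2,2} = (16·2.8818836 − 2.8799352) / 15 = 2.8820135
(Column j=1 coincides with Simpson's rule on the same nodes.)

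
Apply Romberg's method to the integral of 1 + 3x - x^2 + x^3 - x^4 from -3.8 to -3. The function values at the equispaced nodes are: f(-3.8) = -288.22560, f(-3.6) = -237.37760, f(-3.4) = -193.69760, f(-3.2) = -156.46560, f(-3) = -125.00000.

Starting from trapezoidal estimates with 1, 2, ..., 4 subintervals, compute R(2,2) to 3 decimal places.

-158.399

R(0,0) (trapezoid, 1 panel, h=0.8000): -165.29024
R(1,0) (trapezoid, 2 panels, h=0.4000): -160.12416
R(2,0) (trapezoid, 4 panels, h=0.2000): -158.83072
R(1,1) = -160.12416 + (-160.12416 − (-165.29024))/3 = -158.40213
R(2,1) = -158.83072 + (-158.83072 − (-160.12416))/3 = -158.39957
R(2,2) = -158.39957 + (-158.39957 − (-158.40213))/15 = -158.39940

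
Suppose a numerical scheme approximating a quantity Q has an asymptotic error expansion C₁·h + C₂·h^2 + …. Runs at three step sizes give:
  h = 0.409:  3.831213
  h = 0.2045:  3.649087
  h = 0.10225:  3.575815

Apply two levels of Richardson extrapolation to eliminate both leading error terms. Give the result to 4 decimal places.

3.5144

First eliminate the h term (factor 2^1 = 2):
  B₁ = (2·3.649087 − 3.831213)/1 = 3.466961
  B₂ = (2·3.575815 − 3.649087)/1 = 3.502543
Then eliminate the h^2 term (factor 2^2 = 4):
  (4·3.502543 − 3.466961)/3 = 3.514404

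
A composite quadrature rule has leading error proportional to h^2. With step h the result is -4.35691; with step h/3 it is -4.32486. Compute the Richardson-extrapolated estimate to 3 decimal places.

Extrapolated value = (9·A(h/3) − A(h)) / (9 − 1)
= (9·(-4.32486) − (-4.35691)) / 8
= -34.56683 / 8 = -4.32085

-4.321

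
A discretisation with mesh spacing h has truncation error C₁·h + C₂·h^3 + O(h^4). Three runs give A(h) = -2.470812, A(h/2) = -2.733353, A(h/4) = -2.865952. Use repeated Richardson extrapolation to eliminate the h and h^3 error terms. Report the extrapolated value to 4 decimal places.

-2.9989

First eliminate the h term (factor 2^1 = 2):
  B₁ = (2·(-2.733353) − (-2.470812))/1 = -2.995894
  B₂ = (2·(-2.865952) − (-2.733353))/1 = -2.998551
Then eliminate the h^3 term (factor 2^3 = 8):
  (8·(-2.998551) − (-2.995894))/7 = -2.998931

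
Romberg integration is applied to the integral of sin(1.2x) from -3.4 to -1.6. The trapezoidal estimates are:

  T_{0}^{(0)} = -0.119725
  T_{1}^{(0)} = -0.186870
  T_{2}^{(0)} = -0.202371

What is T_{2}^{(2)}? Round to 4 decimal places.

T_{1}^{(1)} = (4·(-0.186870) − (-0.119725)) / 3 = -0.209252
T_{2}^{(1)} = -0.202371 + (-0.202371 − (-0.186870))/3 = -0.207538
T_{2}^{(2)} = -0.207538 + (-0.207538 − (-0.209252))/15 = -0.207424

-0.2074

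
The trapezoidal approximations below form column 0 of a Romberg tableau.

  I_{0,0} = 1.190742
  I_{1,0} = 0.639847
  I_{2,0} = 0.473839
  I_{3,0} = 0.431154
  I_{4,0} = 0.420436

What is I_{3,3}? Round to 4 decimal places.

0.4168

Richardson extrapolation on the trapezoidal column (denominator 4−1=3):
I_{1,1} = 0.639847 + (0.639847 − 1.190742)/3 = 0.456215
I_{2,1} = 0.473839 + (0.473839 − 0.639847)/3 = 0.418503
I_{3,1} = (4·0.431154 − 0.473839) / 3 = 0.416926
I_{2,2} = (16·0.418503 − 0.456215) / 15 = 0.415989
I_{3,2} = 0.416926 + (0.416926 − 0.418503)/15 = 0.416821
I_{3,3} = (64·0.416821 − 0.415989) / 63 = 0.416834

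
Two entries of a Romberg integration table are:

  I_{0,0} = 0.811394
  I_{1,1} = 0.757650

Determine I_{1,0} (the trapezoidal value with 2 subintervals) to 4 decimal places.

0.7711

From I_{1,1} = (4·I_{1,0} − I_{0,0})/3, solve for I_{1,0}:
4·I_{1,0} = 3·0.757650 + 0.811394 = 3.084344
I_{1,0} = 0.771086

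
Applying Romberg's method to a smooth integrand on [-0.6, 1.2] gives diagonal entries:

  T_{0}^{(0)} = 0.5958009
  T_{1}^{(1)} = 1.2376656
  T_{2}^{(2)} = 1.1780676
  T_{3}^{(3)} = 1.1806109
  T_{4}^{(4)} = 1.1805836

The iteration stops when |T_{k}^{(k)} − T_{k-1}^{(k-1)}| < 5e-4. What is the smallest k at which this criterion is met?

|T_{1}^{(1)} − T_{0}^{(0)}| = 0.6418647 ≥ 5e-4
|T_{2}^{(2)} − T_{1}^{(1)}| = 0.0595980 ≥ 5e-4
|T_{3}^{(3)} − T_{2}^{(2)}| = 0.0025433 ≥ 5e-4
|T_{4}^{(4)} − T_{3}^{(3)}| = 0.0000273 < 5e-4

k = 4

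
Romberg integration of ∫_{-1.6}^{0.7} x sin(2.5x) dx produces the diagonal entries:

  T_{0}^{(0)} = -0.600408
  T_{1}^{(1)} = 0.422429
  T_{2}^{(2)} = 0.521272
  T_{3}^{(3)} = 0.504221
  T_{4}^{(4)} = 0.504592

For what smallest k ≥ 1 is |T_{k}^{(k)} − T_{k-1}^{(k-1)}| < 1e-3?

|T_{1}^{(1)} − T_{0}^{(0)}| = 1.022837 ≥ 1e-3
|T_{2}^{(2)} − T_{1}^{(1)}| = 0.098843 ≥ 1e-3
|T_{3}^{(3)} − T_{2}^{(2)}| = 0.017051 ≥ 1e-3
|T_{4}^{(4)} − T_{3}^{(3)}| = 0.000371 < 1e-3

k = 4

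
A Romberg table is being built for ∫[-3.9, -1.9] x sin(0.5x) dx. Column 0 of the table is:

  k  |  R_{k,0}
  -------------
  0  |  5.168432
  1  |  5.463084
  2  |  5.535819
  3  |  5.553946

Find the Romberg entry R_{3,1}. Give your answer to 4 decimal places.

Richardson extrapolation on the trapezoidal column (denominator 4−1=3):
R_{3,1} = (4·5.553946 − 5.535819) / 3 = 5.559988

5.5600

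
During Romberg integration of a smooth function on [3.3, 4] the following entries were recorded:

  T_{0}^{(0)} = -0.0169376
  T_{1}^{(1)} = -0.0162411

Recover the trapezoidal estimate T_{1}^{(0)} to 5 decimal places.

-0.01642

From T_{1}^{(1)} = (4·T_{1}^{(0)} − T_{0}^{(0)})/3, solve for T_{1}^{(0)}:
4·T_{1}^{(0)} = 3·(-0.0162411) + (-0.0169376) = -0.0656609
T_{1}^{(0)} = -0.0164152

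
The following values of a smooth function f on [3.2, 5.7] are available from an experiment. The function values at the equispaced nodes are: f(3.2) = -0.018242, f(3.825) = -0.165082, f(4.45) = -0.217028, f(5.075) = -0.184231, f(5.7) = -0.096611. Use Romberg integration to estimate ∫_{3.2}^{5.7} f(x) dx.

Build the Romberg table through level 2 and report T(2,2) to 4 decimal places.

-0.4052

T(0,0) (trapezoid, 1 panel, h=2.5000): -0.143566
T(1,0) (trapezoid, 2 panels, h=1.2500): -0.343068
T(2,0) (trapezoid, 4 panels, h=0.6250): -0.389855
T(1,1) = -0.343068 + (-0.343068 − (-0.143566))/3 = -0.409569
T(2,1) = -0.389855 + (-0.389855 − (-0.343068))/3 = -0.405451
T(2,2) = -0.405451 + (-0.405451 − (-0.409569))/15 = -0.405176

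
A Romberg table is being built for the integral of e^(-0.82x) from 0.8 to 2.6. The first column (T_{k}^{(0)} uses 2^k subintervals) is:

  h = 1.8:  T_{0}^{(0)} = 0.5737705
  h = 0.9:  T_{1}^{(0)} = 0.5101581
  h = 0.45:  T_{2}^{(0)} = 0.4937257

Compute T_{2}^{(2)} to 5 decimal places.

0.48820

Richardson extrapolation on the trapezoidal column (denominator 4−1=3):
T_{1}^{(1)} = (4·0.5101581 − 0.5737705) / 3 = 0.4889540
T_{2}^{(1)} = 0.4937257 + (0.4937257 − 0.5101581)/3 = 0.4882482
T_{2}^{(2)} = (16·0.4882482 − 0.4889540) / 15 = 0.4882011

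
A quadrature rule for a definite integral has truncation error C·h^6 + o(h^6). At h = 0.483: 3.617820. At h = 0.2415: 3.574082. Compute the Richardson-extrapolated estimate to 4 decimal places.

3.5734

The leading error scales as h^6; refining by a factor of 2 reduces it by 2^6 = 64.
Extrapolated value = (64·A(h/2) − A(h)) / (64 − 1)
= (64·3.574082 − 3.617820) / 63
= 225.123428 / 63 = 3.573388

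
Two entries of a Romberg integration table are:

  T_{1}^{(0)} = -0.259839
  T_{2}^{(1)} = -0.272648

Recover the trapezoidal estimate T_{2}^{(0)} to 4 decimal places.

-0.2694

From T_{2}^{(1)} = (4·T_{2}^{(0)} − T_{1}^{(0)})/3, solve for T_{2}^{(0)}:
4·T_{2}^{(0)} = 3·(-0.272648) + (-0.259839) = -1.077783
T_{2}^{(0)} = -0.269446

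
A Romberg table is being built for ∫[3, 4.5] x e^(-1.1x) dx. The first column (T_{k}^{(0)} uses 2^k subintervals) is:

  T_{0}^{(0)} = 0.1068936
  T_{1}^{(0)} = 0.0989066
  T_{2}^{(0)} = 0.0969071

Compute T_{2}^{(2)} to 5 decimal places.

Richardson extrapolation on the trapezoidal column (denominator 4−1=3):
T_{1}^{(1)} = (4·0.0989066 − 0.1068936) / 3 = 0.0962443
T_{2}^{(1)} = 0.0969071 + (0.0969071 − 0.0989066)/3 = 0.0962406
T_{2}^{(2)} = (16·0.0962406 − 0.0962443) / 15 = 0.0962404
(Column j=1 coincides with Simpson's rule on the same nodes.)

0.09624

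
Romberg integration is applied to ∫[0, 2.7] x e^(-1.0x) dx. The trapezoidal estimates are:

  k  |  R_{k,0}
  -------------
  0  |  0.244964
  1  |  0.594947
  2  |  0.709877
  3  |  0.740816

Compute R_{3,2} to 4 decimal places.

Richardson extrapolation on the trapezoidal column (denominator 4−1=3):
R_{2,1} = (4·0.709877 − 0.594947) / 3 = 0.748187
R_{3,1} = (4·0.740816 − 0.709877) / 3 = 0.751129
R_{3,2} = 0.751129 + (0.751129 − 0.748187)/15 = 0.751325

0.7513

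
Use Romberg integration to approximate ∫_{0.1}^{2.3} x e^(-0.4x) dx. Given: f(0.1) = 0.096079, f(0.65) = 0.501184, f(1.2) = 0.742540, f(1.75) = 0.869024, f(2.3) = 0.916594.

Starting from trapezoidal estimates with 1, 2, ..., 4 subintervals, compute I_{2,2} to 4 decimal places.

1.4629

I_{0,0} (trapezoid, 1 panel, h=2.2000): 1.113940
I_{1,0} (trapezoid, 2 panels, h=1.1000): 1.373764
I_{2,0} (trapezoid, 4 panels, h=0.5500): 1.440496
I_{1,1} = 1.373764 + (1.373764 − 1.113940)/3 = 1.460372
I_{2,1} = 1.440496 + (1.440496 − 1.373764)/3 = 1.462740
I_{2,2} = 1.462740 + (1.462740 − 1.460372)/15 = 1.462898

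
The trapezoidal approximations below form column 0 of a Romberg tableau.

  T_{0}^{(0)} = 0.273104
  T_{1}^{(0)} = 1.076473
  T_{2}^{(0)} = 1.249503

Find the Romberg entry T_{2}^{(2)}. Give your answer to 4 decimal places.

Richardson extrapolation on the trapezoidal column (denominator 4−1=3):
T_{1}^{(1)} = (4·1.076473 − 0.273104) / 3 = 1.344263
T_{2}^{(1)} = 1.249503 + (1.249503 − 1.076473)/3 = 1.307180
T_{2}^{(2)} = 1.307180 + (1.307180 − 1.344263)/15 = 1.304708

1.3047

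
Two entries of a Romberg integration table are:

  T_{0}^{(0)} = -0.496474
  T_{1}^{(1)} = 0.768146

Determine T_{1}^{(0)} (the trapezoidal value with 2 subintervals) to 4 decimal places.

From T_{1}^{(1)} = (4·T_{1}^{(0)} − T_{0}^{(0)})/3, solve for T_{1}^{(0)}:
4·T_{1}^{(0)} = 3·0.768146 + (-0.496474) = 1.807964
T_{1}^{(0)} = 0.451991

0.4520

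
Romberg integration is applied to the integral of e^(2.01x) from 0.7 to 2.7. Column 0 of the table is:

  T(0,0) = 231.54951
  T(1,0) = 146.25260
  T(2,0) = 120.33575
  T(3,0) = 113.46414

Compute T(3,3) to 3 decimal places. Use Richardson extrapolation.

111.136

Richardson extrapolation on the trapezoidal column (denominator 4−1=3):
T(1,1) = (4·146.25260 − 231.54951) / 3 = 117.82030
T(2,1) = 120.33575 + (120.33575 − 146.25260)/3 = 111.69680
T(3,1) = 113.46414 + (113.46414 − 120.33575)/3 = 111.17360
T(2,2) = (16·111.69680 − 117.82030) / 15 = 111.28857
T(3,2) = 111.17360 + (111.17360 − 111.69680)/15 = 111.13872
T(3,3) = 111.13872 + (111.13872 − 111.28857)/63 = 111.13634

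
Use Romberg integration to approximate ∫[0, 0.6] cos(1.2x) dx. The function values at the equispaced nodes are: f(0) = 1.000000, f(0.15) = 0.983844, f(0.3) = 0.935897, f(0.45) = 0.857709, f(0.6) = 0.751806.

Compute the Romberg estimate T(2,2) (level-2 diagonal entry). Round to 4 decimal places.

0.5495

T(0,0) (trapezoid, 1 panel, h=0.6000): 0.525542
T(1,0) (trapezoid, 2 panels, h=0.3000): 0.543540
T(2,0) (trapezoid, 4 panels, h=0.1500): 0.548003
T(1,1) = 0.543540 + (0.543540 − 0.525542)/3 = 0.549539
T(2,1) = 0.548003 + (0.548003 − 0.543540)/3 = 0.549491
T(2,2) = 0.549491 + (0.549491 − 0.549539)/15 = 0.549488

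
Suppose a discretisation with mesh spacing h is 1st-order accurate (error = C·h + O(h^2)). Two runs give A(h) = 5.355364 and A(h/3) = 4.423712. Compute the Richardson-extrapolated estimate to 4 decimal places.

3.9579

The leading error scales as h; refining by a factor of 3 reduces it by 3^1 = 3.
Extrapolated value = (3·A(h/3) − A(h)) / (3 − 1)
= (3·4.423712 − 5.355364) / 2
= 7.915772 / 2 = 3.957886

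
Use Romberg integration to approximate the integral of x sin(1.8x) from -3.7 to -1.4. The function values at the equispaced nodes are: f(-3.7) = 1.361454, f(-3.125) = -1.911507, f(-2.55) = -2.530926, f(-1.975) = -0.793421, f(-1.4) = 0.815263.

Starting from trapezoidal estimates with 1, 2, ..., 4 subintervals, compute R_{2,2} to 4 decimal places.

-2.5988

R_{0,0} (trapezoid, 1 panel, h=2.3000): 2.503225
R_{1,0} (trapezoid, 2 panels, h=1.1500): -1.658953
R_{2,0} (trapezoid, 4 panels, h=0.5750): -2.384810
R_{1,1} = -1.658953 + (-1.658953 − 2.503225)/3 = -3.046346
R_{2,1} = -2.384810 + (-2.384810 − (-1.658953))/3 = -2.626762
R_{2,2} = -2.626762 + (-2.626762 − (-3.046346))/15 = -2.598790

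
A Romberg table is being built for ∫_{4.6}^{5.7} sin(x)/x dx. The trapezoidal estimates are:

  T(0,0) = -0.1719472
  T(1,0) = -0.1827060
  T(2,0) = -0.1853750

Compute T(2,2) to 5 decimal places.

-0.18626

T(1,1) = -0.1827060 + (-0.1827060 − (-0.1719472))/3 = -0.1862923
T(2,1) = (4·(-0.1853750) − (-0.1827060)) / 3 = -0.1862647
T(2,2) = (16·(-0.1862647) − (-0.1862923)) / 15 = -0.1862629
(Column j=1 coincides with Simpson's rule on the same nodes.)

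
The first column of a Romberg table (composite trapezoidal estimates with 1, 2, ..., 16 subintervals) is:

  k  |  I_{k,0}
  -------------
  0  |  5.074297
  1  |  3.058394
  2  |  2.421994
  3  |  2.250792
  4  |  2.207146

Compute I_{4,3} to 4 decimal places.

I_{2,1} = 2.421994 + (2.421994 − 3.058394)/3 = 2.209861
I_{3,1} = (4·2.250792 − 2.421994) / 3 = 2.193725
I_{4,1} = (4·2.207146 − 2.250792) / 3 = 2.192597
I_{3,2} = (16·2.193725 − 2.209861) / 15 = 2.192649
I_{4,2} = 2.192597 + (2.192597 − 2.193725)/15 = 2.192522
I_{4,3} = (64·2.192522 − 2.192649) / 63 = 2.192520

2.1925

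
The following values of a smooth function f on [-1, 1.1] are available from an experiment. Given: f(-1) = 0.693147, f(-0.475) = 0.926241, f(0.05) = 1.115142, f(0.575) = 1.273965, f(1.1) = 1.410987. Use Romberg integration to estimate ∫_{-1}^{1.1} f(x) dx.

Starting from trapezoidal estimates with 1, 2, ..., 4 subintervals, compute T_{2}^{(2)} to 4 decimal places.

2.2987

T_{0}^{(0)} (trapezoid, 1 panel, h=2.1000): 2.209341
T_{1}^{(0)} (trapezoid, 2 panels, h=1.0500): 2.275569
T_{2}^{(0)} (trapezoid, 4 panels, h=0.5250): 2.292893
T_{1}^{(1)} = 2.275569 + (2.275569 − 2.209341)/3 = 2.297645
T_{2}^{(1)} = 2.292893 + (2.292893 − 2.275569)/3 = 2.298668
T_{2}^{(2)} = 2.298668 + (2.298668 − 2.297645)/15 = 2.298736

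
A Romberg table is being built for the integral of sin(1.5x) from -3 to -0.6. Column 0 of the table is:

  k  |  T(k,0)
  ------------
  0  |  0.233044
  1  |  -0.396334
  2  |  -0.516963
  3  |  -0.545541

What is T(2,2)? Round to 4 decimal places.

Richardson extrapolation on the trapezoidal column (denominator 4−1=3):
T(1,1) = (4·(-0.396334) − 0.233044) / 3 = -0.606127
T(2,1) = (4·(-0.516963) − (-0.396334)) / 3 = -0.557173
T(2,2) = -0.557173 + (-0.557173 − (-0.606127))/15 = -0.553909

-0.5539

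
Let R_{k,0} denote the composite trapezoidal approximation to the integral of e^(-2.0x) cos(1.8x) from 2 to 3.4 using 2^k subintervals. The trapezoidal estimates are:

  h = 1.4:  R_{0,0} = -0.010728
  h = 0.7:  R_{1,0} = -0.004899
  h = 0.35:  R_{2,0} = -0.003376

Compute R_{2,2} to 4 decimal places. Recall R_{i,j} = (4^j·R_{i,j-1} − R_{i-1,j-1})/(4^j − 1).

Richardson extrapolation on the trapezoidal column (denominator 4−1=3):
R_{1,1} = (4·(-0.004899) − (-0.010728)) / 3 = -0.002956
R_{2,1} = -0.003376 + (-0.003376 − (-0.004899))/3 = -0.002868
R_{2,2} = -0.002868 + (-0.002868 − (-0.002956))/15 = -0.002862
(Column j=1 coincides with Simpson's rule on the same nodes.)

-0.0029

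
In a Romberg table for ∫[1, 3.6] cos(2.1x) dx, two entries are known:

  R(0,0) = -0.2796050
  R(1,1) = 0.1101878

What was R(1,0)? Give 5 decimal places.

From R(1,1) = (4·R(1,0) − R(0,0))/3, solve for R(1,0):
4·R(1,0) = 3·0.1101878 + (-0.2796050) = 0.0509584
R(1,0) = 0.0127396

0.01274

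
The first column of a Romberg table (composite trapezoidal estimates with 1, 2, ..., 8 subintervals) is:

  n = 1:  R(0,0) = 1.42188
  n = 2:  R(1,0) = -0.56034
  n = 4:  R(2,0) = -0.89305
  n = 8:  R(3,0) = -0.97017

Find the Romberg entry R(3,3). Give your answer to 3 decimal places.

Richardson extrapolation on the trapezoidal column (denominator 4−1=3):
R(1,1) = -0.56034 + (-0.56034 − 1.42188)/3 = -1.22108
R(2,1) = (4·(-0.89305) − (-0.56034)) / 3 = -1.00395
R(3,1) = (4·(-0.97017) − (-0.89305)) / 3 = -0.99588
R(2,2) = (16·(-1.00395) − (-1.22108)) / 15 = -0.98947
R(3,2) = -0.99588 + (-0.99588 − (-1.00395))/15 = -0.99534
R(3,3) = (64·(-0.99534) − (-0.98947)) / 63 = -0.99543

-0.995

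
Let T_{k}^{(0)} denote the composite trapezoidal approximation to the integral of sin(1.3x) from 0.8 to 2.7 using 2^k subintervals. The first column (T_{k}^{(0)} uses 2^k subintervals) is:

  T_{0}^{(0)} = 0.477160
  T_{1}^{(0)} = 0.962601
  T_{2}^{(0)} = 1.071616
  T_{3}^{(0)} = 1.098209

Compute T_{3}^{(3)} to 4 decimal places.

Richardson extrapolation on the trapezoidal column (denominator 4−1=3):
T_{1}^{(1)} = 0.962601 + (0.962601 − 0.477160)/3 = 1.124415
T_{2}^{(1)} = 1.071616 + (1.071616 − 0.962601)/3 = 1.107954
T_{3}^{(1)} = 1.098209 + (1.098209 − 1.071616)/3 = 1.107073
T_{2}^{(2)} = (16·1.107954 − 1.124415) / 15 = 1.106857
T_{3}^{(2)} = 1.107073 + (1.107073 − 1.107954)/15 = 1.107014
T_{3}^{(3)} = 1.107014 + (1.107014 − 1.106857)/63 = 1.107016

1.1070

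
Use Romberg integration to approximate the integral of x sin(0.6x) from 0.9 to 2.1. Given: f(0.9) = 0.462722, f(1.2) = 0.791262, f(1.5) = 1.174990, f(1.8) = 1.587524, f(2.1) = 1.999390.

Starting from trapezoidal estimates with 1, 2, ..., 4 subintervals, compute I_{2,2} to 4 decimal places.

1.4327

I_{0,0} (trapezoid, 1 panel, h=1.2000): 1.477267
I_{1,0} (trapezoid, 2 panels, h=0.6000): 1.443628
I_{2,0} (trapezoid, 4 panels, h=0.3000): 1.435450
I_{1,1} = 1.443628 + (1.443628 − 1.477267)/3 = 1.432415
I_{2,1} = 1.435450 + (1.435450 − 1.443628)/3 = 1.432724
I_{2,2} = 1.432724 + (1.432724 − 1.432415)/15 = 1.432745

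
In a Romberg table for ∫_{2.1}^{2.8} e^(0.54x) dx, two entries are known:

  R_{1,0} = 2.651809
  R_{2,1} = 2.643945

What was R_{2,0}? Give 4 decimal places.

From R_{2,1} = (4·R_{2,0} − R_{1,0})/3, solve for R_{2,0}:
4·R_{2,0} = 3·2.643945 + 2.651809 = 10.583644
R_{2,0} = 2.645911

2.6459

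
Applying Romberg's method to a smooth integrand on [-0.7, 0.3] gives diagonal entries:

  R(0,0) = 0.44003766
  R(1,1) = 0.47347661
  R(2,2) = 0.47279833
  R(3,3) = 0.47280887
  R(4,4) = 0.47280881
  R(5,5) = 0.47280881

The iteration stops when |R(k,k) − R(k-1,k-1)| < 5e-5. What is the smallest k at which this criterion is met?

k = 3

|R(1,1) − R(0,0)| = 0.03343895 ≥ 5e-5
|R(2,2) − R(1,1)| = 0.00067828 ≥ 5e-5
|R(3,3) − R(2,2)| = 0.00001054 < 5e-5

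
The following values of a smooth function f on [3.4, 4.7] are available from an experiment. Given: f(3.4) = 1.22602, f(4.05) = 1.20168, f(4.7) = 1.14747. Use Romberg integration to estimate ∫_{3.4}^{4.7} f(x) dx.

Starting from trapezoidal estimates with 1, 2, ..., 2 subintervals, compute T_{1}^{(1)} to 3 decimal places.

T_{0}^{(0)} (trapezoid, 1 panel, h=1.3000): 1.54277
T_{1}^{(0)} (trapezoid, 2 panels, h=0.6500): 1.55248
T_{1}^{(1)} = 1.55248 + (1.55248 − 1.54277)/3 = 1.55572

1.556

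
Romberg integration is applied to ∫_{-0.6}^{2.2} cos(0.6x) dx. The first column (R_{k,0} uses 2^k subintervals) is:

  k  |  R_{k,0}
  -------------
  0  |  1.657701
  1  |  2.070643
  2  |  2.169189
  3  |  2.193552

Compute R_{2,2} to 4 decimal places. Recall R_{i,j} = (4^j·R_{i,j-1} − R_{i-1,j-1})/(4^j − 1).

Richardson extrapolation on the trapezoidal column (denominator 4−1=3):
R_{1,1} = 2.070643 + (2.070643 − 1.657701)/3 = 2.208290
R_{2,1} = (4·2.169189 − 2.070643) / 3 = 2.202038
R_{2,2} = (16·2.202038 − 2.208290) / 15 = 2.201621

2.2016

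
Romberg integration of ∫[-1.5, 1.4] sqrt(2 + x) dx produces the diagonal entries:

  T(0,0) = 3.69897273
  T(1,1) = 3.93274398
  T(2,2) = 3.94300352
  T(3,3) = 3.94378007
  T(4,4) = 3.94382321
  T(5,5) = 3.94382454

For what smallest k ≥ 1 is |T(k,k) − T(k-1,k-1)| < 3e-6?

k = 5

|T(1,1) − T(0,0)| = 0.23377125 ≥ 3e-6
|T(2,2) − T(1,1)| = 0.01025954 ≥ 3e-6
|T(3,3) − T(2,2)| = 0.00077655 ≥ 3e-6
|T(4,4) − T(3,3)| = 0.00004314 ≥ 3e-6
|T(5,5) − T(4,4)| = 0.00000133 < 3e-6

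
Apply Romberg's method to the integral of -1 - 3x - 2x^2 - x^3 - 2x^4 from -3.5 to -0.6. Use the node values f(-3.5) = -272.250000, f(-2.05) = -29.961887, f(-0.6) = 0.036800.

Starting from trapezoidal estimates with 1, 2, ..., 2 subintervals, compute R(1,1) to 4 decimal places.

R(0,0) (trapezoid, 1 panel, h=2.9000): -394.709140
R(1,0) (trapezoid, 2 panels, h=1.4500): -240.799306
R(1,1) = -240.799306 + (-240.799306 − (-394.709140))/3 = -189.496028

-189.4960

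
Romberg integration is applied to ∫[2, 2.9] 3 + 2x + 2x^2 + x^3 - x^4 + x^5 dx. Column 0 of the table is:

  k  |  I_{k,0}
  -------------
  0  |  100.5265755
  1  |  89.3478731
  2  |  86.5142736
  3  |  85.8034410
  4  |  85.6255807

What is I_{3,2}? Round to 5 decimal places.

Richardson extrapolation on the trapezoidal column (denominator 4−1=3):
I_{2,1} = 86.5142736 + (86.5142736 − 89.3478731)/3 = 85.5697404
I_{3,1} = 85.8034410 + (85.8034410 − 86.5142736)/3 = 85.5664968
I_{3,2} = 85.5664968 + (85.5664968 − 85.5697404)/15 = 85.5662806

85.56628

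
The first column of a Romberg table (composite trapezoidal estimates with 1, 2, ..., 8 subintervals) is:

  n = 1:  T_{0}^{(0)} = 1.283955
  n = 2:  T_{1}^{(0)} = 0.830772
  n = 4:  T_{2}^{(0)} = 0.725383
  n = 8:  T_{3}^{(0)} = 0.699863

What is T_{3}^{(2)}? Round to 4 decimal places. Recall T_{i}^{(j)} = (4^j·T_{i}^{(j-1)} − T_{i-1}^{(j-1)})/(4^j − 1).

T_{2}^{(1)} = (4·0.725383 − 0.830772) / 3 = 0.690253
T_{3}^{(1)} = (4·0.699863 − 0.725383) / 3 = 0.691356
T_{3}^{(2)} = (16·0.691356 − 0.690253) / 15 = 0.691430
(Column j=1 coincides with Simpson's rule on the same nodes.)

0.6914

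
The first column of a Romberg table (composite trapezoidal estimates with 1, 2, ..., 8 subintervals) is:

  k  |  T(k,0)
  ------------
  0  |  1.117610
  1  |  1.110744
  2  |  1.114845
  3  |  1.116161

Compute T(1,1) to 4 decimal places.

1.1085

Richardson extrapolation on the trapezoidal column (denominator 4−1=3):
T(1,1) = (4·1.110744 − 1.117610) / 3 = 1.108455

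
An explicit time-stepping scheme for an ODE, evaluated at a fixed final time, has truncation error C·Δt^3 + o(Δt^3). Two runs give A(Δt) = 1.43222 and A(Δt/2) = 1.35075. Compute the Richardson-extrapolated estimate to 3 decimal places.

The leading error scales as Δt^3; refining by a factor of 2 reduces it by 2^3 = 8.
Extrapolated value = (8·A(Δt/2) − A(Δt)) / (8 − 1)
= (8·1.35075 − 1.43222) / 7
= 9.37378 / 7 = 1.33911

1.339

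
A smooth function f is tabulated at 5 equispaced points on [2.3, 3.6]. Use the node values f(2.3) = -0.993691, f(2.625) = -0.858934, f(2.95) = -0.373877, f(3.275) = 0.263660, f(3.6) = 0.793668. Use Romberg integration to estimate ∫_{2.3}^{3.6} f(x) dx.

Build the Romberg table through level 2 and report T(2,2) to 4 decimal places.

-0.3602

T(0,0) (trapezoid, 1 panel, h=1.3000): -0.130015
T(1,0) (trapezoid, 2 panels, h=0.6500): -0.308028
T(2,0) (trapezoid, 4 panels, h=0.3250): -0.347478
T(1,1) = -0.308028 + (-0.308028 − (-0.130015))/3 = -0.367366
T(2,1) = -0.347478 + (-0.347478 − (-0.308028))/3 = -0.360628
T(2,2) = -0.360628 + (-0.360628 − (-0.367366))/15 = -0.360179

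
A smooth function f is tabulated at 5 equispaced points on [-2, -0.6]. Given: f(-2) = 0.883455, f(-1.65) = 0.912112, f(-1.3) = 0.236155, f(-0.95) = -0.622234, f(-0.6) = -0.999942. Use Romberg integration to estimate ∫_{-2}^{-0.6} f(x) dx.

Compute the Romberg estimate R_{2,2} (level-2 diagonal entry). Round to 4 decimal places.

0.1757

R_{0,0} (trapezoid, 1 panel, h=1.4000): -0.081541
R_{1,0} (trapezoid, 2 panels, h=0.7000): 0.124538
R_{2,0} (trapezoid, 4 panels, h=0.3500): 0.163726
R_{1,1} = 0.124538 + (0.124538 − (-0.081541))/3 = 0.193231
R_{2,1} = 0.163726 + (0.163726 − 0.124538)/3 = 0.176789
R_{2,2} = 0.176789 + (0.176789 − 0.193231)/15 = 0.175693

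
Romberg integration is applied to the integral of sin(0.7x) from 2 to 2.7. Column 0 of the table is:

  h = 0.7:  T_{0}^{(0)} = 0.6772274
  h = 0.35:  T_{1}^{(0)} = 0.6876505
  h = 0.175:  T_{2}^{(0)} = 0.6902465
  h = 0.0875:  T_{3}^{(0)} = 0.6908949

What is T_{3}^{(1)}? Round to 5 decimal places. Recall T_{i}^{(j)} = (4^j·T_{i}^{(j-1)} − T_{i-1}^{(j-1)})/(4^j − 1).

0.69111

Richardson extrapolation on the trapezoidal column (denominator 4−1=3):
T_{3}^{(1)} = (4·0.6908949 − 0.6902465) / 3 = 0.6911110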